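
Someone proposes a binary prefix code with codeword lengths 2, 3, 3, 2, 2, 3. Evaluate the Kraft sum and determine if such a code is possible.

1.125; no

With common denominator 2^3 = 8: Σ 2^(−ℓᵢ) = 2/8 + 1/8 + 1/8 + 2/8 + 2/8 + 1/8 = 9/8 = 1.125.
Kraft's inequality requires Σ ≤ 1; here Σ = 1.125 > 1, so no such prefix code exists.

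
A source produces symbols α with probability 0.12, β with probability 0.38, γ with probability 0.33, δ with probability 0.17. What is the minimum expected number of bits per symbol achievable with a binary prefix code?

Repeatedly combine the two least-probable nodes; the expected code length is the sum of the merged weights.
merge 3/25 + 17/100 → 29/100
merge 29/100 + 33/100 → 31/50
merge 19/50 + 31/50 → 1
L = 29/100 + 31/50 + 1 = 191/100 = 1.91 bits/symbol.

1.91 bits/symbol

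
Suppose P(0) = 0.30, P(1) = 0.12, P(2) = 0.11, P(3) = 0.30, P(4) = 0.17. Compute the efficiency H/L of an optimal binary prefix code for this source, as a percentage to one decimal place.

Entropy H = −Σ p log₂ p ≈ 2.1941 bits.
Huffman merges: 11/100+3/25→23/100; 17/100+23/100→2/5; 3/10+3/10→3/5; 2/5+3/5→1. L = 223/100 ≈ 2.2300.
Efficiency = H/L = 2.1941/2.2300 = 98.4%.

98.4%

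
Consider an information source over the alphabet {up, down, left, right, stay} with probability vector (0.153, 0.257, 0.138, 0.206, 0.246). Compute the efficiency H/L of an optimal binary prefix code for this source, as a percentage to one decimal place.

Entropy H = −Σ p log₂ p ≈ 2.2797 bits.
Huffman merges: 69/500+153/1000→291/1000; 103/500+123/500→113/250; 257/1000+291/1000→137/250; 113/250+137/250→1. L = 2291/1000 ≈ 2.2910.
Efficiency = H/L = 2.2797/2.2910 = 99.5%.

99.5%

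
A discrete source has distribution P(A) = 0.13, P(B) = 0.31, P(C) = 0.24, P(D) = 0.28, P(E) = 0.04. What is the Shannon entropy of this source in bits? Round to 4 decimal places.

H = −Σ pᵢ log₂ pᵢ.
−0.13·log₂(0.13) = 0.3826
−0.31·log₂(0.31) = 0.5238
−0.24·log₂(0.24) = 0.4941
−0.28·log₂(0.28) = 0.5142
−0.04·log₂(0.04) = 0.1858
Sum ≈ 2.1005 → 2.1005 bits.

2.1005 bits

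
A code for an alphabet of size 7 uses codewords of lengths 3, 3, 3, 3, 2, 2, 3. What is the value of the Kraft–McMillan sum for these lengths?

1.125

With common denominator 2^3 = 8: Σ 2^(−ℓᵢ) = 1/8 + 1/8 + 1/8 + 1/8 + 2/8 + 2/8 + 1/8 = 9/8 = 1.125.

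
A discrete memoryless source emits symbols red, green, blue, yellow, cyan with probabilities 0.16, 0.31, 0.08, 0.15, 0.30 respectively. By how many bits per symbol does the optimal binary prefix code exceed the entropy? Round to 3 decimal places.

Entropy H = −Σ p log₂ p ≈ 2.1700 bits.
Huffman merges: 2/25+3/20→23/100; 4/25+23/100→39/100; 3/10+31/100→61/100; 39/100+61/100→1. L = 223/100 ≈ 2.2300.
L − H = 2.2300 − 2.1700 = 0.060 bits.

0.060 bits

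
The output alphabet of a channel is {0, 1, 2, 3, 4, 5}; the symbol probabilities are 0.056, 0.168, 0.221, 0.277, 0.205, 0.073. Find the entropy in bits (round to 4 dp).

2.4039 bits

H = −Σ pᵢ log₂ pᵢ.
−0.056·log₂(0.056) = 0.2329
−0.168·log₂(0.168) = 0.4323
−0.221·log₂(0.221) = 0.4813
−0.277·log₂(0.277) = 0.5130
−0.205·log₂(0.205) = 0.4687
−0.073·log₂(0.073) = 0.2756
Sum ≈ 2.4039 → 2.4039 bits.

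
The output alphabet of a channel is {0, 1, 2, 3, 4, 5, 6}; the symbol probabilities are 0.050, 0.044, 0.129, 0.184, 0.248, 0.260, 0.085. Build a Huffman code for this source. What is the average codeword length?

2.581 bits/symbol

Repeatedly combine the two least-probable nodes; the expected code length is the sum of the merged weights.
merge 11/250 + 1/20 → 47/500
merge 17/200 + 47/500 → 179/1000
merge 129/1000 + 179/1000 → 77/250
merge 23/125 + 31/125 → 54/125
merge 13/50 + 77/250 → 71/125
merge 54/125 + 71/125 → 1
L = 47/500 + 179/1000 + 77/250 + 54/125 + 71/125 + 1 = 2581/1000 = 2.581 bits/symbol.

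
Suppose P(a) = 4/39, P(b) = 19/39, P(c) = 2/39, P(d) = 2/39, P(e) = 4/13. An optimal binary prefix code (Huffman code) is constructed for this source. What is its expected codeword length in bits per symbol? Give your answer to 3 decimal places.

Repeatedly combine the two least-probable nodes; the expected code length is the sum of the merged weights.
merge 2/39 + 2/39 → 4/39
merge 4/39 + 4/39 → 8/39
merge 8/39 + 4/13 → 20/39
merge 19/39 + 20/39 → 1
L = 4/39 + 8/39 + 20/39 + 1 = 71/39 ≈ 1.821 bits/symbol.

1.821 bits/symbol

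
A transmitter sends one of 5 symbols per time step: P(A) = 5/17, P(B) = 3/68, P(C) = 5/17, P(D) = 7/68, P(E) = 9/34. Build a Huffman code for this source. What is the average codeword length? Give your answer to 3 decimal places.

2.147 bits/symbol

Repeatedly combine the two least-probable nodes; the expected code length is the sum of the merged weights.
merge 3/68 + 7/68 → 5/34
merge 5/34 + 9/34 → 7/17
merge 5/17 + 5/17 → 10/17
merge 7/17 + 10/17 → 1
L = 5/34 + 7/17 + 10/17 + 1 = 73/34 ≈ 2.147 bits/symbol.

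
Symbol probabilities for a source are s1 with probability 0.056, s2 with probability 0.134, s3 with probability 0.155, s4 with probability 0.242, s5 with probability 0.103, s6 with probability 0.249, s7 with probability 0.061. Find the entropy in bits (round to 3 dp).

H = −Σ pᵢ log₂ pᵢ.
−0.056·log₂(0.056) = 0.2329
−0.134·log₂(0.134) = 0.3886
−0.155·log₂(0.155) = 0.4169
−0.242·log₂(0.242) = 0.4954
−0.103·log₂(0.103) = 0.3378
−0.249·log₂(0.249) = 0.4994
−0.061·log₂(0.061) = 0.2461
Sum ≈ 2.6170 → 2.617 bits.

2.617 bits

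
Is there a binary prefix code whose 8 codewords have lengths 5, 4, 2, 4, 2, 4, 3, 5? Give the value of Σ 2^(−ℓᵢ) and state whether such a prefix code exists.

With common denominator 2^5 = 32: Σ 2^(−ℓᵢ) = 1/32 + 2/32 + 8/32 + 2/32 + 8/32 + 2/32 + 4/32 + 1/32 = 28/32 = 0.875.
Kraft's inequality requires Σ ≤ 1; here Σ = 0.875 ≤ 1, so such a prefix code exists.

0.875; yes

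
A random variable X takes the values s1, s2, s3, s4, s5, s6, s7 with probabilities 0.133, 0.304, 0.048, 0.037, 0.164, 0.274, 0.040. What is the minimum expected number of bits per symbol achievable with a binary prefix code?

2.46 bits/symbol

Repeatedly combine the two least-probable nodes; the expected code length is the sum of the merged weights.
merge 37/1000 + 1/25 → 77/1000
merge 6/125 + 77/1000 → 1/8
merge 1/8 + 133/1000 → 129/500
merge 41/250 + 129/500 → 211/500
merge 137/500 + 38/125 → 289/500
merge 211/500 + 289/500 → 1
L = 77/1000 + 1/8 + 129/500 + 211/500 + 289/500 + 1 = 123/50 = 2.46 bits/symbol.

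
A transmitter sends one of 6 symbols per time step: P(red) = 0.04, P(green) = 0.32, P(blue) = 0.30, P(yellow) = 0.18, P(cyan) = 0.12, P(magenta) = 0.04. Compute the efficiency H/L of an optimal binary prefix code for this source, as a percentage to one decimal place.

Entropy H = −Σ p log₂ p ≈ 2.2310 bits.
Huffman merges: 1/25+1/25→2/25; 2/25+3/25→1/5; 9/50+1/5→19/50; 3/10+8/25→31/50; 19/50+31/50→1. L = 57/25 ≈ 2.2800.
Efficiency = H/L = 2.2310/2.2800 = 97.9%.

97.9%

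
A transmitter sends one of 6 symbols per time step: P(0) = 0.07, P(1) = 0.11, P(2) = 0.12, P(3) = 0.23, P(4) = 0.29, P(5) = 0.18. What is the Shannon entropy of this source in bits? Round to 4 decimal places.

2.4368 bits

H = −Σ pᵢ log₂ pᵢ.
−0.07·log₂(0.07) = 0.2686
−0.11·log₂(0.11) = 0.3503
−0.12·log₂(0.12) = 0.3671
−0.23·log₂(0.23) = 0.4877
−0.29·log₂(0.29) = 0.5179
−0.18·log₂(0.18) = 0.4453
Sum ≈ 2.4368 → 2.4368 bits.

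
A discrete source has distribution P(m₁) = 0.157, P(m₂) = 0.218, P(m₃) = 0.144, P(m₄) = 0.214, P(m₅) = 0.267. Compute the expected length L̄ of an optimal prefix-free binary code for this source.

2.301 bits/symbol

Repeatedly combine the two least-probable nodes; the expected code length is the sum of the merged weights.
merge 18/125 + 157/1000 → 301/1000
merge 107/500 + 109/500 → 54/125
merge 267/1000 + 301/1000 → 71/125
merge 54/125 + 71/125 → 1
L = 301/1000 + 54/125 + 71/125 + 1 = 2301/1000 = 2.301 bits/symbol.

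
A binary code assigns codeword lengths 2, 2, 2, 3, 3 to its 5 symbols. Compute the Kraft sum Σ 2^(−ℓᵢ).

1

With common denominator 2^3 = 8: Σ 2^(−ℓᵢ) = 2/8 + 2/8 + 2/8 + 1/8 + 1/8 = 8/8 = 1.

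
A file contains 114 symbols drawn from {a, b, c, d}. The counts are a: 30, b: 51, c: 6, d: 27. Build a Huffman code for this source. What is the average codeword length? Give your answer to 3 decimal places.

Probabilities are the counts divided by 114.
Repeatedly combine the two least-probable nodes; the expected code length is the sum of the merged weights.
merge 1/19 + 9/38 → 11/38
merge 5/19 + 11/38 → 21/38
merge 17/38 + 21/38 → 1
L = 11/38 + 21/38 + 1 = 35/19 ≈ 1.842 bits/symbol.

1.842 bits/symbol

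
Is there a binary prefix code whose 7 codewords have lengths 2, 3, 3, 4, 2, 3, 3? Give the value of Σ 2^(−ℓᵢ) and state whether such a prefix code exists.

With common denominator 2^4 = 16: Σ 2^(−ℓᵢ) = 4/16 + 2/16 + 2/16 + 1/16 + 4/16 + 2/16 + 2/16 = 17/16 = 1.0625.
Kraft's inequality requires Σ ≤ 1; here Σ = 1.0625 > 1, so no such prefix code exists.

1.0625; no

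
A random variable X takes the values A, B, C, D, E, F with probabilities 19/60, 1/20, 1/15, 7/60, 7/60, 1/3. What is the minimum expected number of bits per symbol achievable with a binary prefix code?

2.35 bits/symbol

Repeatedly combine the two least-probable nodes; the expected code length is the sum of the merged weights.
merge 1/20 + 1/15 → 7/60
merge 7/60 + 7/60 → 7/30
merge 7/60 + 7/30 → 7/20
merge 19/60 + 1/3 → 13/20
merge 7/20 + 13/20 → 1
L = 7/60 + 7/30 + 7/20 + 13/20 + 1 = 47/20 = 2.35 bits/symbol.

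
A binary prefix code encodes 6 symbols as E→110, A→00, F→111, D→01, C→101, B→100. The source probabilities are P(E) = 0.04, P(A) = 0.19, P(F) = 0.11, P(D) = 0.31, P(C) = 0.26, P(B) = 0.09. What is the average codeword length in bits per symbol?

L̄ = Σ pᵢ·ℓᵢ = 0.04·3 + 0.19·2 + 0.11·3 + 0.31·2 + 0.26·3 + 0.09·3 = 2.5 bits/symbol.

2.5 bits/symbol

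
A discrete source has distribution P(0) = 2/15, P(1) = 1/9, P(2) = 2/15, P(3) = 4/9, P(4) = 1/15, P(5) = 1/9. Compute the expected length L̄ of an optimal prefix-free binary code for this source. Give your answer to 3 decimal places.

2.289 bits/symbol

Repeatedly combine the two least-probable nodes; the expected code length is the sum of the merged weights.
merge 1/15 + 1/9 → 8/45
merge 1/9 + 2/15 → 11/45
merge 2/15 + 8/45 → 14/45
merge 11/45 + 14/45 → 5/9
merge 4/9 + 5/9 → 1
L = 8/45 + 11/45 + 14/45 + 5/9 + 1 = 103/45 ≈ 2.289 bits/symbol.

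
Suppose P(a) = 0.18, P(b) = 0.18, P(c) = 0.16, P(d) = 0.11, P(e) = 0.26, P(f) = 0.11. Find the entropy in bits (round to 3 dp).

H = −Σ pᵢ log₂ pᵢ.
−0.18·log₂(0.18) = 0.4453
−0.18·log₂(0.18) = 0.4453
−0.16·log₂(0.16) = 0.4230
−0.11·log₂(0.11) = 0.3503
−0.26·log₂(0.26) = 0.5053
−0.11·log₂(0.11) = 0.3503
Sum ≈ 2.5195 → 2.519 bits.

2.519 bits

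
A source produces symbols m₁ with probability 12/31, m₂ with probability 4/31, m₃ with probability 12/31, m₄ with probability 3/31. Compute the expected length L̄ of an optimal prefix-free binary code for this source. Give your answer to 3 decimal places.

1.839 bits/symbol

Repeatedly combine the two least-probable nodes; the expected code length is the sum of the merged weights.
merge 3/31 + 4/31 → 7/31
merge 7/31 + 12/31 → 19/31
merge 12/31 + 19/31 → 1
L = 7/31 + 19/31 + 1 = 57/31 ≈ 1.839 bits/symbol.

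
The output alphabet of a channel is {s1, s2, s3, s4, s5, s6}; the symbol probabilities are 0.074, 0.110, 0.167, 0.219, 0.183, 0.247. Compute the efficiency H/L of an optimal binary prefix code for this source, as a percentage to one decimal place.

Entropy H = −Σ p log₂ p ≈ 2.4860 bits.
Huffman merges: 37/500+11/100→23/125; 167/1000+183/1000→7/20; 23/125+219/1000→403/1000; 247/1000+7/20→597/1000; 403/1000+597/1000→1. L = 1267/500 ≈ 2.5340.
Efficiency = H/L = 2.4860/2.5340 = 98.1%.

98.1%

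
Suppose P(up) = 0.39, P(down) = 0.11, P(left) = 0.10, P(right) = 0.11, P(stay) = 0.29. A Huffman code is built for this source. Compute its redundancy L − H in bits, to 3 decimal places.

0.060 bits

Entropy H = −Σ p log₂ p ≈ 2.0805 bits.
Huffman merges: 1/10+11/100→21/100; 11/100+21/100→8/25; 29/100+8/25→61/100; 39/100+61/100→1. L = 107/50 ≈ 2.1400.
L − H = 2.1400 − 2.0805 = 0.060 bits.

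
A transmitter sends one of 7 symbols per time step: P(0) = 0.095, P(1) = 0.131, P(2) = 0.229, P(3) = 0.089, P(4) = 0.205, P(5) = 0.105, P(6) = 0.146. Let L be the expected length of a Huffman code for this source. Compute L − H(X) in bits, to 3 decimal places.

0.030 bits

Entropy H = −Σ p log₂ p ≈ 2.7197 bits.
Huffman merges: 89/1000+19/200→23/125; 21/200+131/1000→59/250; 73/500+23/125→33/100; 41/200+229/1000→217/500; 59/250+33/100→283/500; 217/500+283/500→1. L = 11/4 ≈ 2.7500.
L − H = 2.7500 − 2.7197 = 0.030 bits.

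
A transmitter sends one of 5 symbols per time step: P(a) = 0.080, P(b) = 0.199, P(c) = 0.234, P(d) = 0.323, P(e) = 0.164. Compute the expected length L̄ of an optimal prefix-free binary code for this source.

Repeatedly combine the two least-probable nodes; the expected code length is the sum of the merged weights.
merge 2/25 + 41/250 → 61/250
merge 199/1000 + 117/500 → 433/1000
merge 61/250 + 323/1000 → 567/1000
merge 433/1000 + 567/1000 → 1
L = 61/250 + 433/1000 + 567/1000 + 1 = 561/250 = 2.244 bits/symbol.

2.244 bits/symbol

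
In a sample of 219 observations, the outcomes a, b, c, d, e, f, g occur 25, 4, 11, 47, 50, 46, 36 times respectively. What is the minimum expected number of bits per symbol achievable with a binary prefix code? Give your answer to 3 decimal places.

2.598 bits/symbol

Probabilities are the counts divided by 219.
Repeatedly combine the two least-probable nodes; the expected code length is the sum of the merged weights.
merge 4/219 + 11/219 → 5/73
merge 5/73 + 25/219 → 40/219
merge 12/73 + 40/219 → 76/219
merge 46/219 + 47/219 → 31/73
merge 50/219 + 76/219 → 42/73
merge 31/73 + 42/73 → 1
L = 5/73 + 40/219 + 76/219 + 31/73 + 42/73 + 1 = 569/219 ≈ 2.598 bits/symbol.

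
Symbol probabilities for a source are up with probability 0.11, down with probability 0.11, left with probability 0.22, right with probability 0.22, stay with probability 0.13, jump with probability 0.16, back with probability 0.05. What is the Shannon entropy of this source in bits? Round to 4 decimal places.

H = −Σ pᵢ log₂ pᵢ.
−0.11·log₂(0.11) = 0.3503
−0.11·log₂(0.11) = 0.3503
−0.22·log₂(0.22) = 0.4806
−0.22·log₂(0.22) = 0.4806
−0.13·log₂(0.13) = 0.3826
−0.16·log₂(0.16) = 0.4230
−0.05·log₂(0.05) = 0.2161
Sum ≈ 2.6835 → 2.6835 bits.

2.6835 bits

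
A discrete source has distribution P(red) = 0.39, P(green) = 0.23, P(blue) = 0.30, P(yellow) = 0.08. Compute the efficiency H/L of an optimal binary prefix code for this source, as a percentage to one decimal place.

95.3%

Entropy H = −Σ p log₂ p ≈ 1.8301 bits.
Huffman merges: 2/25+23/100→31/100; 3/10+31/100→61/100; 39/100+61/100→1. L = 48/25 ≈ 1.9200.
Efficiency = H/L = 1.8301/1.9200 = 95.3%.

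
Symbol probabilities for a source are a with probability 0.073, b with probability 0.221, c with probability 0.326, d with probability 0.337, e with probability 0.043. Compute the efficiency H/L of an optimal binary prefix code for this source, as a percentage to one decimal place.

94.9%

Entropy H = −Σ p log₂ p ≈ 2.0081 bits.
Huffman merges: 43/1000+73/1000→29/250; 29/250+221/1000→337/1000; 163/500+337/1000→663/1000; 337/1000+663/1000→1. L = 529/250 ≈ 2.1160.
Efficiency = H/L = 2.0081/2.1160 = 94.9%.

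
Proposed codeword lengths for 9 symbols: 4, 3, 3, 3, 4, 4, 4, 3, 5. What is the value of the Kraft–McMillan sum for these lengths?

With common denominator 2^5 = 32: Σ 2^(−ℓᵢ) = 2/32 + 4/32 + 4/32 + 4/32 + 2/32 + 2/32 + 2/32 + 4/32 + 1/32 = 25/32 = 0.78125.

0.78125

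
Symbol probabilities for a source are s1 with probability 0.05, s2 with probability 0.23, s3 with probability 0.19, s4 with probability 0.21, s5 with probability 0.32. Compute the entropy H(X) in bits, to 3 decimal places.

H = −Σ pᵢ log₂ pᵢ.
−0.05·log₂(0.05) = 0.2161
−0.23·log₂(0.23) = 0.4877
−0.19·log₂(0.19) = 0.4552
−0.21·log₂(0.21) = 0.4728
−0.32·log₂(0.32) = 0.5260
Sum ≈ 2.1578 → 2.158 bits.

2.158 bits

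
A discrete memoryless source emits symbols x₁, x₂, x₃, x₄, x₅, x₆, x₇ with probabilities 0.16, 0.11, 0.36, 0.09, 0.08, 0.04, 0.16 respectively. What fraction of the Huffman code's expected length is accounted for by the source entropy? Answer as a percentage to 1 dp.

96.8%

Entropy H = −Σ p log₂ p ≈ 2.5169 bits.
Huffman merges: 1/25+2/25→3/25; 9/100+11/100→1/5; 3/25+4/25→7/25; 4/25+1/5→9/25; 7/25+9/25→16/25; 9/25+16/25→1. L = 13/5 ≈ 2.6000.
Efficiency = H/L = 2.5169/2.6000 = 96.8%.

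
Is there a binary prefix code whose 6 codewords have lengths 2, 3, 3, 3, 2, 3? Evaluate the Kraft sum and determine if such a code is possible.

1; yes

With common denominator 2^3 = 8: Σ 2^(−ℓᵢ) = 2/8 + 1/8 + 1/8 + 1/8 + 2/8 + 1/8 = 8/8 = 1.
Kraft's inequality requires Σ ≤ 1; here Σ = 1 ≤ 1, so such a prefix code exists.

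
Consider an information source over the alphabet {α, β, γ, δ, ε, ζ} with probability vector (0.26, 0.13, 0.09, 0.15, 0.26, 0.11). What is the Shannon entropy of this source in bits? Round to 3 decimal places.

2.467 bits

H = −Σ pᵢ log₂ pᵢ.
−0.26·log₂(0.26) = 0.5053
−0.13·log₂(0.13) = 0.3826
−0.09·log₂(0.09) = 0.3127
−0.15·log₂(0.15) = 0.4105
−0.26·log₂(0.26) = 0.5053
−0.11·log₂(0.11) = 0.3503
Sum ≈ 2.4667 → 2.467 bits.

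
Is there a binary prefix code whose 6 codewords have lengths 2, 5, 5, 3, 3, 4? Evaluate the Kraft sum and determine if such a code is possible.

With common denominator 2^5 = 32: Σ 2^(−ℓᵢ) = 8/32 + 1/32 + 1/32 + 4/32 + 4/32 + 2/32 = 20/32 = 0.625.
Kraft's inequality requires Σ ≤ 1; here Σ = 0.625 ≤ 1, so such a prefix code exists.

0.625; yes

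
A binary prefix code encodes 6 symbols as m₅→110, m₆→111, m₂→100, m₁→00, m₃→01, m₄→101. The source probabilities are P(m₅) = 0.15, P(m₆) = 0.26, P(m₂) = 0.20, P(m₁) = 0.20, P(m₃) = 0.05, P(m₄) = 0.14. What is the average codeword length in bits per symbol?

2.75 bits/symbol

L̄ = Σ pᵢ·ℓᵢ = 0.15·3 + 0.26·3 + 0.20·3 + 0.20·2 + 0.05·2 + 0.14·3 = 2.75 bits/symbol.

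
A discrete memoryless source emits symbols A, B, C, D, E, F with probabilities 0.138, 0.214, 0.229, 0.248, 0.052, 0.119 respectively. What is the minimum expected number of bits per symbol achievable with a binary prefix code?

Repeatedly combine the two least-probable nodes; the expected code length is the sum of the merged weights.
merge 13/250 + 119/1000 → 171/1000
merge 69/500 + 171/1000 → 309/1000
merge 107/500 + 229/1000 → 443/1000
merge 31/125 + 309/1000 → 557/1000
merge 443/1000 + 557/1000 → 1
L = 171/1000 + 309/1000 + 443/1000 + 557/1000 + 1 = 62/25 = 2.48 bits/symbol.

2.48 bits/symbol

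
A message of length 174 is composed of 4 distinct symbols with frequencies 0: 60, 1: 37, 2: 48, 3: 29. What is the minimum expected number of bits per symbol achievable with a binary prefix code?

Probabilities are the counts divided by 174.
Repeatedly combine the two least-probable nodes; the expected code length is the sum of the merged weights.
merge 1/6 + 37/174 → 11/29
merge 8/29 + 10/29 → 18/29
merge 11/29 + 18/29 → 1
L = 11/29 + 18/29 + 1 = 2 bits/symbol.

2 bits/symbol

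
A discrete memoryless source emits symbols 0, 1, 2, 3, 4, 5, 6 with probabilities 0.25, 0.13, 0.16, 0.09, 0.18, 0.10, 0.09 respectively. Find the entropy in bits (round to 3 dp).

H = −Σ pᵢ log₂ pᵢ.
−0.25·log₂(0.25) = 0.5000
−0.13·log₂(0.13) = 0.3826
−0.16·log₂(0.16) = 0.4230
−0.09·log₂(0.09) = 0.3127
−0.18·log₂(0.18) = 0.4453
−0.10·log₂(0.10) = 0.3322
−0.09·log₂(0.09) = 0.3127
Sum ≈ 2.7085 → 2.708 bits.

2.708 bits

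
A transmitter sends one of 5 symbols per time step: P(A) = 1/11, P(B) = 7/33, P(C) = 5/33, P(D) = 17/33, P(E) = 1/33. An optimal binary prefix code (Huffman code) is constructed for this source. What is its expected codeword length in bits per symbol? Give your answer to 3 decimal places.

1.879 bits/symbol

Repeatedly combine the two least-probable nodes; the expected code length is the sum of the merged weights.
merge 1/33 + 1/11 → 4/33
merge 4/33 + 5/33 → 3/11
merge 7/33 + 3/11 → 16/33
merge 16/33 + 17/33 → 1
L = 4/33 + 3/11 + 16/33 + 1 = 62/33 ≈ 1.879 bits/symbol.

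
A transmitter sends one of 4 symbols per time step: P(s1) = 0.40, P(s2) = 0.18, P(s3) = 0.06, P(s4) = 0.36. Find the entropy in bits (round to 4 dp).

H = −Σ pᵢ log₂ pᵢ.
−0.40·log₂(0.40) = 0.5288
−0.18·log₂(0.18) = 0.4453
−0.06·log₂(0.06) = 0.2435
−0.36·log₂(0.36) = 0.5306
Sum ≈ 1.7482 → 1.7482 bits.

1.7482 bits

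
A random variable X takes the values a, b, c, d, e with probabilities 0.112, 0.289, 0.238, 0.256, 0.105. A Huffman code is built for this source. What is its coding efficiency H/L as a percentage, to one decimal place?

99.6%

Entropy H = −Σ p log₂ p ≈ 2.2088 bits.
Huffman merges: 21/200+14/125→217/1000; 217/1000+119/500→91/200; 32/125+289/1000→109/200; 91/200+109/200→1. L = 2217/1000 ≈ 2.2170.
Efficiency = H/L = 2.2088/2.2170 = 99.6%.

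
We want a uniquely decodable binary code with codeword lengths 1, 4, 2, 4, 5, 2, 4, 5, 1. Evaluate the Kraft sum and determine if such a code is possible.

1.75; no

With common denominator 2^5 = 32: Σ 2^(−ℓᵢ) = 16/32 + 2/32 + 8/32 + 2/32 + 1/32 + 8/32 + 2/32 + 1/32 + 16/32 = 56/32 = 1.75.
Kraft's inequality requires Σ ≤ 1; here Σ = 1.75 > 1, so no such prefix code exists.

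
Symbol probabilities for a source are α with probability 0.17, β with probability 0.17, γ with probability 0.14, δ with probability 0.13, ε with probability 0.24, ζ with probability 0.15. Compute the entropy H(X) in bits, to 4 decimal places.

2.5536 bits

H = −Σ pᵢ log₂ pᵢ.
−0.17·log₂(0.17) = 0.4346
−0.17·log₂(0.17) = 0.4346
−0.14·log₂(0.14) = 0.3971
−0.13·log₂(0.13) = 0.3826
−0.24·log₂(0.24) = 0.4941
−0.15·log₂(0.15) = 0.4105
Sum ≈ 2.5536 → 2.5536 bits.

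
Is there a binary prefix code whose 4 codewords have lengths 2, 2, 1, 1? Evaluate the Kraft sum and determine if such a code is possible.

With common denominator 2^2 = 4: Σ 2^(−ℓᵢ) = 1/4 + 1/4 + 2/4 + 2/4 = 6/4 = 1.5.
Kraft's inequality requires Σ ≤ 1; here Σ = 1.5 > 1, so no such prefix code exists.

1.5; no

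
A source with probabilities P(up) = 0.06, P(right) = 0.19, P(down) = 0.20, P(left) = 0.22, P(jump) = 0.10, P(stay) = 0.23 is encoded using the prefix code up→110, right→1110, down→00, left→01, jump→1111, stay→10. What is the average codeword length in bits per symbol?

L̄ = Σ pᵢ·ℓᵢ = 0.06·3 + 0.19·4 + 0.20·2 + 0.22·2 + 0.10·4 + 0.23·2 = 2.64 bits/symbol.

2.64 bits/symbol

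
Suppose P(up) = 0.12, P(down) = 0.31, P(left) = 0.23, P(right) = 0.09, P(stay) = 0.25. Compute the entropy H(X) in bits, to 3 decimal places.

H = −Σ pᵢ log₂ pᵢ.
−0.12·log₂(0.12) = 0.3671
−0.31·log₂(0.31) = 0.5238
−0.23·log₂(0.23) = 0.4877
−0.09·log₂(0.09) = 0.3127
−0.25·log₂(0.25) = 0.5000
Sum ≈ 2.1912 → 2.191 bits.

2.191 bits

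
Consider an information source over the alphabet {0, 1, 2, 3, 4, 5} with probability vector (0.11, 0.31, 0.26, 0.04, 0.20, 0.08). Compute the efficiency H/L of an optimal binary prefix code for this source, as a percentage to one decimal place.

98.8%

Entropy H = −Σ p log₂ p ≈ 2.3210 bits.
Huffman merges: 1/25+2/25→3/25; 11/100+3/25→23/100; 1/5+23/100→43/100; 13/50+31/100→57/100; 43/100+57/100→1. L = 47/20 ≈ 2.3500.
Efficiency = H/L = 2.3210/2.3500 = 98.8%.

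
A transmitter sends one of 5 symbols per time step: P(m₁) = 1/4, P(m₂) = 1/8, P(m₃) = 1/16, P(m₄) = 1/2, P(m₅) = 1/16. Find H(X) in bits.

Each probability is a power of 1/2, so log₂(1/p) is an integer.
H = Σ p·log₂(1/p) = 1/4·2 + 1/8·3 + 1/16·4 + 1/2·1 + 1/16·4 = 1.875 bits.

1.875 bits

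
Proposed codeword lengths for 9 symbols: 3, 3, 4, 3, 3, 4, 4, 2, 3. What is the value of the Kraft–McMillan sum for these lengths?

1.0625

With common denominator 2^4 = 16: Σ 2^(−ℓᵢ) = 2/16 + 2/16 + 1/16 + 2/16 + 2/16 + 1/16 + 1/16 + 4/16 + 2/16 = 17/16 = 1.0625.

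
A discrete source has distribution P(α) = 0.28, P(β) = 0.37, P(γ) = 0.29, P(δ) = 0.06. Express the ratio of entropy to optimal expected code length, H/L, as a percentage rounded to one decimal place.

91.7%

Entropy H = −Σ p log₂ p ≈ 1.8064 bits.
Huffman merges: 3/50+7/25→17/50; 29/100+17/50→63/100; 37/100+63/100→1. L = 197/100 ≈ 1.9700.
Efficiency = H/L = 1.8064/1.9700 = 91.7%.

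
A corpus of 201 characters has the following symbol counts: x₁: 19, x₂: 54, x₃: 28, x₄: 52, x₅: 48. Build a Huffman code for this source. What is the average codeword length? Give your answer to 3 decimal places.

Probabilities are the counts divided by 201.
Repeatedly combine the two least-probable nodes; the expected code length is the sum of the merged weights.
merge 19/201 + 28/201 → 47/201
merge 47/201 + 16/67 → 95/201
merge 52/201 + 18/67 → 106/201
merge 95/201 + 106/201 → 1
L = 47/201 + 95/201 + 106/201 + 1 = 449/201 ≈ 2.234 bits/symbol.

2.234 bits/symbol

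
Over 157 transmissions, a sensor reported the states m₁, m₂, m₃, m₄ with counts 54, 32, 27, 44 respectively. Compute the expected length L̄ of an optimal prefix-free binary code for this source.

Probabilities are the counts divided by 157.
Repeatedly combine the two least-probable nodes; the expected code length is the sum of the merged weights.
merge 27/157 + 32/157 → 59/157
merge 44/157 + 54/157 → 98/157
merge 59/157 + 98/157 → 1
L = 59/157 + 98/157 + 1 = 2 bits/symbol.

2 bits/symbol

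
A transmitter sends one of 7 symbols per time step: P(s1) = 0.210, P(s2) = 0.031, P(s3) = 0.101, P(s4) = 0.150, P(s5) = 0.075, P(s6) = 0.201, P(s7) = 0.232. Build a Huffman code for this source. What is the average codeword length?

2.664 bits/symbol

Repeatedly combine the two least-probable nodes; the expected code length is the sum of the merged weights.
merge 31/1000 + 3/40 → 53/500
merge 101/1000 + 53/500 → 207/1000
merge 3/20 + 201/1000 → 351/1000
merge 207/1000 + 21/100 → 417/1000
merge 29/125 + 351/1000 → 583/1000
merge 417/1000 + 583/1000 → 1
L = 53/500 + 207/1000 + 351/1000 + 417/1000 + 583/1000 + 1 = 333/125 = 2.664 bits/symbol.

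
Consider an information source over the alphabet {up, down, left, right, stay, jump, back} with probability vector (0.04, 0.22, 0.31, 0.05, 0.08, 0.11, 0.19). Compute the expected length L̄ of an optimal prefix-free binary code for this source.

2.54 bits/symbol

Repeatedly combine the two least-probable nodes; the expected code length is the sum of the merged weights.
merge 1/25 + 1/20 → 9/100
merge 2/25 + 9/100 → 17/100
merge 11/100 + 17/100 → 7/25
merge 19/100 + 11/50 → 41/100
merge 7/25 + 31/100 → 59/100
merge 41/100 + 59/100 → 1
L = 9/100 + 17/100 + 7/25 + 41/100 + 59/100 + 1 = 127/50 = 2.54 bits/symbol.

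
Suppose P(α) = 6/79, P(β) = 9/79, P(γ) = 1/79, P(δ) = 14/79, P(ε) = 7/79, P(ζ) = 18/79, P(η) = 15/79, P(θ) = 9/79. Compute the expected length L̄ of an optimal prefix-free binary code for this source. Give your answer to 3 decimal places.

Repeatedly combine the two least-probable nodes; the expected code length is the sum of the merged weights.
merge 1/79 + 6/79 → 7/79
merge 7/79 + 7/79 → 14/79
merge 9/79 + 9/79 → 18/79
merge 14/79 + 14/79 → 28/79
merge 15/79 + 18/79 → 33/79
merge 18/79 + 28/79 → 46/79
merge 33/79 + 46/79 → 1
L = 7/79 + 14/79 + 18/79 + 28/79 + 33/79 + 46/79 + 1 = 225/79 ≈ 2.848 bits/symbol.

2.848 bits/symbol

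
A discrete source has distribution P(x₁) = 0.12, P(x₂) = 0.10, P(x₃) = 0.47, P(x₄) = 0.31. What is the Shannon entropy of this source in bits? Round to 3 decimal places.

1.735 bits

H = −Σ pᵢ log₂ pᵢ.
−0.12·log₂(0.12) = 0.3671
−0.10·log₂(0.10) = 0.3322
−0.47·log₂(0.47) = 0.5120
−0.31·log₂(0.31) = 0.5238
Sum ≈ 1.7350 → 1.735 bits.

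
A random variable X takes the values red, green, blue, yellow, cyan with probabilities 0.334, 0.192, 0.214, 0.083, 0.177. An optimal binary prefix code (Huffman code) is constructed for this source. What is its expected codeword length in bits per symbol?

2.26 bits/symbol

Repeatedly combine the two least-probable nodes; the expected code length is the sum of the merged weights.
merge 83/1000 + 177/1000 → 13/50
merge 24/125 + 107/500 → 203/500
merge 13/50 + 167/500 → 297/500
merge 203/500 + 297/500 → 1
L = 13/50 + 203/500 + 297/500 + 1 = 113/50 = 2.26 bits/symbol.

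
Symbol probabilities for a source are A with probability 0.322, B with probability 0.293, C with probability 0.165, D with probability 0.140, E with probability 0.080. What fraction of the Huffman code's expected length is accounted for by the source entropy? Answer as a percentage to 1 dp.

Entropy H = −Σ p log₂ p ≈ 2.1629 bits.
Huffman merges: 2/25+7/50→11/50; 33/200+11/50→77/200; 293/1000+161/500→123/200; 77/200+123/200→1. L = 111/50 ≈ 2.2200.
Efficiency = H/L = 2.1629/2.2200 = 97.4%.

97.4%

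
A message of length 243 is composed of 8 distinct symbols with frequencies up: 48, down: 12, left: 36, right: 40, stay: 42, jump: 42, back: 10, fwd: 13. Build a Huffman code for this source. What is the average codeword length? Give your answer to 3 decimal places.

2.864 bits/symbol

Probabilities are the counts divided by 243.
Repeatedly combine the two least-probable nodes; the expected code length is the sum of the merged weights.
merge 10/243 + 4/81 → 22/243
merge 13/243 + 22/243 → 35/243
merge 35/243 + 4/27 → 71/243
merge 40/243 + 14/81 → 82/243
merge 14/81 + 16/81 → 10/27
merge 71/243 + 82/243 → 17/27
merge 10/27 + 17/27 → 1
L = 22/243 + 35/243 + 71/243 + 82/243 + 10/27 + 17/27 + 1 = 232/81 ≈ 2.864 bits/symbol.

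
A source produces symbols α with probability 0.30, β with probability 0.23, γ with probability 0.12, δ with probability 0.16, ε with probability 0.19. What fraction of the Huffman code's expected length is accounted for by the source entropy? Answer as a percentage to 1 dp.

Entropy H = −Σ p log₂ p ≈ 2.2541 bits.
Huffman merges: 3/25+4/25→7/25; 19/100+23/100→21/50; 7/25+3/10→29/50; 21/50+29/50→1. L = 57/25 ≈ 2.2800.
Efficiency = H/L = 2.2541/2.2800 = 98.9%.

98.9%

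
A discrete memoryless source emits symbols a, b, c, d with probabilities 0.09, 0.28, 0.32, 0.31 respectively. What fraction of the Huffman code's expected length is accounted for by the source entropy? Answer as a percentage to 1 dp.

93.8%

Entropy H = −Σ p log₂ p ≈ 1.8767 bits.
Huffman merges: 9/100+7/25→37/100; 31/100+8/25→63/100; 37/100+63/100→1. L = 2 ≈ 2.0000.
Efficiency = H/L = 1.8767/2.0000 = 93.8%.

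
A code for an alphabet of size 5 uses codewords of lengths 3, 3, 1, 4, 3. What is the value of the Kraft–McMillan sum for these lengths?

With common denominator 2^4 = 16: Σ 2^(−ℓᵢ) = 2/16 + 2/16 + 8/16 + 1/16 + 2/16 = 15/16 = 0.9375.

0.9375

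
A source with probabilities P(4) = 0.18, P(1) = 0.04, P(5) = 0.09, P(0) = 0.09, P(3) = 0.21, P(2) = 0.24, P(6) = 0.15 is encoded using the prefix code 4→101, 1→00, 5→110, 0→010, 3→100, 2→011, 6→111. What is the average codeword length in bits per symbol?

2.96 bits/symbol

L̄ = Σ pᵢ·ℓᵢ = 0.18·3 + 0.04·2 + 0.09·3 + 0.09·3 + 0.21·3 + 0.24·3 + 0.15·3 = 2.96 bits/symbol.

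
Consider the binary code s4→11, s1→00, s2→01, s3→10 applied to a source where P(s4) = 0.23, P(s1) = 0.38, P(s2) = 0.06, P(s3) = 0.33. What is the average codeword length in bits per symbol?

L̄ = Σ pᵢ·ℓᵢ = 0.23·2 + 0.38·2 + 0.06·2 + 0.33·2 = 2 bits/symbol.

2 bits/symbol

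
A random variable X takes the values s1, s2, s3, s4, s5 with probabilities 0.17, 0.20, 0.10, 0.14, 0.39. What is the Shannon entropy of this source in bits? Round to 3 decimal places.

H = −Σ pᵢ log₂ pᵢ.
−0.17·log₂(0.17) = 0.4346
−0.20·log₂(0.20) = 0.4644
−0.10·log₂(0.10) = 0.3322
−0.14·log₂(0.14) = 0.3971
−0.39·log₂(0.39) = 0.5298
Sum ≈ 2.1581 → 2.158 bits.

2.158 bits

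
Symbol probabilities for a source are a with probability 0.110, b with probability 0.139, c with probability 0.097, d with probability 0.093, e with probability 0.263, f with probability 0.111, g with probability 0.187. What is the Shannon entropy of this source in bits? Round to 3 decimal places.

2.702 bits

H = −Σ pᵢ log₂ pᵢ.
−0.110·log₂(0.110) = 0.3503
−0.139·log₂(0.139) = 0.3957
−0.097·log₂(0.097) = 0.3265
−0.093·log₂(0.093) = 0.3187
−0.263·log₂(0.263) = 0.5068
−0.111·log₂(0.111) = 0.3520
−0.187·log₂(0.187) = 0.4523
Sum ≈ 2.7023 → 2.702 bits.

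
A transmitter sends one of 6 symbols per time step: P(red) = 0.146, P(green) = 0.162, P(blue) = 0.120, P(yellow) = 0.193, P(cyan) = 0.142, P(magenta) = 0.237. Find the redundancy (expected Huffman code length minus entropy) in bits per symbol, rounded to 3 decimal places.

0.022 bits

Entropy H = −Σ p log₂ p ≈ 2.5479 bits.
Huffman merges: 3/25+71/500→131/500; 73/500+81/500→77/250; 193/1000+237/1000→43/100; 131/500+77/250→57/100; 43/100+57/100→1. L = 257/100 ≈ 2.5700.
L − H = 2.5700 − 2.5479 = 0.022 bits.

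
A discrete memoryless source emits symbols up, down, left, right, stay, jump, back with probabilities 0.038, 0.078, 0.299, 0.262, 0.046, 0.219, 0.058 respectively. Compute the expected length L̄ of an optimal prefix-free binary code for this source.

Repeatedly combine the two least-probable nodes; the expected code length is the sum of the merged weights.
merge 19/500 + 23/500 → 21/250
merge 29/500 + 39/500 → 17/125
merge 21/250 + 17/125 → 11/50
merge 219/1000 + 11/50 → 439/1000
merge 131/500 + 299/1000 → 561/1000
merge 439/1000 + 561/1000 → 1
L = 21/250 + 17/125 + 11/50 + 439/1000 + 561/1000 + 1 = 61/25 = 2.44 bits/symbol.

2.44 bits/symbol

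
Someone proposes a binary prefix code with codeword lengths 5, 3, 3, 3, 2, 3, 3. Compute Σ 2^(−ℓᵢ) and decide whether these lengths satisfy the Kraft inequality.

0.90625; yes

With common denominator 2^5 = 32: Σ 2^(−ℓᵢ) = 1/32 + 4/32 + 4/32 + 4/32 + 8/32 + 4/32 + 4/32 = 29/32 = 0.90625.
Kraft's inequality requires Σ ≤ 1; here Σ = 0.90625 ≤ 1, so such a prefix code exists.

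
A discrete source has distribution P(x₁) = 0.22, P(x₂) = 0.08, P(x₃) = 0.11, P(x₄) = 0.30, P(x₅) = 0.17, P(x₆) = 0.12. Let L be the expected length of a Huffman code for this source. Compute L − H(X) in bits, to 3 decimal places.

0.035 bits

Entropy H = −Σ p log₂ p ≈ 2.4451 bits.
Huffman merges: 2/25+11/100→19/100; 3/25+17/100→29/100; 19/100+11/50→41/100; 29/100+3/10→59/100; 41/100+59/100→1. L = 62/25 ≈ 2.4800.
L − H = 2.4800 − 2.4451 = 0.035 bits.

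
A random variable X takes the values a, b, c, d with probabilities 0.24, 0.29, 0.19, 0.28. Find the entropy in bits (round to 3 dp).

1.981 bits

H = −Σ pᵢ log₂ pᵢ.
−0.24·log₂(0.24) = 0.4941
−0.29·log₂(0.29) = 0.5179
−0.19·log₂(0.19) = 0.4552
−0.28·log₂(0.28) = 0.5142
Sum ≈ 1.9815 → 1.981 bits.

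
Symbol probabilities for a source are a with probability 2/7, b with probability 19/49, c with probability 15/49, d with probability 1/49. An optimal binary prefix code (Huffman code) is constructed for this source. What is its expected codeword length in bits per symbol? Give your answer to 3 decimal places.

Repeatedly combine the two least-probable nodes; the expected code length is the sum of the merged weights.
merge 1/49 + 2/7 → 15/49
merge 15/49 + 15/49 → 30/49
merge 19/49 + 30/49 → 1
L = 15/49 + 30/49 + 1 = 94/49 ≈ 1.918 bits/symbol.

1.918 bits/symbol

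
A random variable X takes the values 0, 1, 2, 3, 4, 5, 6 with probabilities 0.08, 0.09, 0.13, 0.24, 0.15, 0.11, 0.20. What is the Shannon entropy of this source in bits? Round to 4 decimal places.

2.7062 bits

H = −Σ pᵢ log₂ pᵢ.
−0.08·log₂(0.08) = 0.2915
−0.09·log₂(0.09) = 0.3127
−0.13·log₂(0.13) = 0.3826
−0.24·log₂(0.24) = 0.4941
−0.15·log₂(0.15) = 0.4105
−0.11·log₂(0.11) = 0.3503
−0.20·log₂(0.20) = 0.4644
Sum ≈ 2.7062 → 2.7062 bits.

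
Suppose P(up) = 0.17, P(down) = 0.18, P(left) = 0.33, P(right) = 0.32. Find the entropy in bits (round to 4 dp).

1.9338 bits

H = −Σ pᵢ log₂ pᵢ.
−0.17·log₂(0.17) = 0.4346
−0.18·log₂(0.18) = 0.4453
−0.33·log₂(0.33) = 0.5278
−0.32·log₂(0.32) = 0.5260
Sum ≈ 1.9338 → 1.9338 bits.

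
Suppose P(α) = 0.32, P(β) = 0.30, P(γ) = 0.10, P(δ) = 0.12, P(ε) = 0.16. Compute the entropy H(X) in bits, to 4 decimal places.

H = −Σ pᵢ log₂ pᵢ.
−0.32·log₂(0.32) = 0.5260
−0.30·log₂(0.30) = 0.5211
−0.10·log₂(0.10) = 0.3322
−0.12·log₂(0.12) = 0.3671
−0.16·log₂(0.16) = 0.4230
Sum ≈ 2.1694 → 2.1694 bits.

2.1694 bits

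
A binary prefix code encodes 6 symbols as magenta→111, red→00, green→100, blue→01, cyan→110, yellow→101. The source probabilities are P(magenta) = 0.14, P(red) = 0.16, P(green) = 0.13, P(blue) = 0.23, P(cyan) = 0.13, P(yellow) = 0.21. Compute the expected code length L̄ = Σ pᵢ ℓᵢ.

L̄ = Σ pᵢ·ℓᵢ = 0.14·3 + 0.16·2 + 0.13·3 + 0.23·2 + 0.13·3 + 0.21·3 = 2.61 bits/symbol.

2.61 bits/symbol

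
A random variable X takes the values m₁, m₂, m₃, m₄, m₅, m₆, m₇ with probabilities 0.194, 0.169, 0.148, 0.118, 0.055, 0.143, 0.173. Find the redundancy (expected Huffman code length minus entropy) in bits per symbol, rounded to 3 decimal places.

0.073 bits

Entropy H = −Σ p log₂ p ≈ 2.7335 bits.
Huffman merges: 11/200+59/500→173/1000; 143/1000+37/250→291/1000; 169/1000+173/1000→171/500; 173/1000+97/500→367/1000; 291/1000+171/500→633/1000; 367/1000+633/1000→1. L = 1403/500 ≈ 2.8060.
L − H = 2.8060 − 2.7335 = 0.073 bits.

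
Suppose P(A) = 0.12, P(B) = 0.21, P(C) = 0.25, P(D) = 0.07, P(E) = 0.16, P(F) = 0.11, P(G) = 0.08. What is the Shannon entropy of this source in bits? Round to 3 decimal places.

H = −Σ pᵢ log₂ pᵢ.
−0.12·log₂(0.12) = 0.3671
−0.21·log₂(0.21) = 0.4728
−0.25·log₂(0.25) = 0.5000
−0.07·log₂(0.07) = 0.2686
−0.16·log₂(0.16) = 0.4230
−0.11·log₂(0.11) = 0.3503
−0.08·log₂(0.08) = 0.2915
Sum ≈ 2.6733 → 2.673 bits.

2.673 bits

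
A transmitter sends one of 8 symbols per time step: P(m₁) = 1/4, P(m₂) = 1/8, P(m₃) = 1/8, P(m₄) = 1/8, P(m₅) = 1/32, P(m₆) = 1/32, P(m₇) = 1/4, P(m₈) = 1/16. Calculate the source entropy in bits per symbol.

Each probability is a power of 1/2, so log₂(1/p) is an integer.
H = Σ p·log₂(1/p) = 1/4·2 + 1/8·3 + 1/8·3 + 1/8·3 + 1/32·5 + 1/32·5 + 1/4·2 + 1/16·4 = 2.6875 bits.

2.6875 bits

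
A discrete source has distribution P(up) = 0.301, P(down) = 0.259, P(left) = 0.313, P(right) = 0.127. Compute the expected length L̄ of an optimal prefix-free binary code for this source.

Repeatedly combine the two least-probable nodes; the expected code length is the sum of the merged weights.
merge 127/1000 + 259/1000 → 193/500
merge 301/1000 + 313/1000 → 307/500
merge 193/500 + 307/500 → 1
L = 193/500 + 307/500 + 1 = 2 bits/symbol.

2 bits/symbol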